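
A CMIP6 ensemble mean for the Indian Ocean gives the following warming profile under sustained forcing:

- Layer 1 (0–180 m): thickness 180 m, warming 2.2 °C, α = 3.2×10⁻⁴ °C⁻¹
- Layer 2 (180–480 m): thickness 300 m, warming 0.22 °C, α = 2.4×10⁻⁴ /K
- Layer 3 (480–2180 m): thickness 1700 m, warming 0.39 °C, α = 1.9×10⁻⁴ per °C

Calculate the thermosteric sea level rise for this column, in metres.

0.269 m of thermosteric rise

Layer 1: 3.2×10⁻⁴ × 2.2 × 180 = 0.12672 m
180–480 m: 300 × 0.22 × 2.4×10⁻⁴ = 0.01584 m
480–2180 m: 1700 × 1.9×10⁻⁴ × 0.39 = 0.12597 m
Δh = 0.12672 + 0.01584 + 0.12597 = 0.26853 m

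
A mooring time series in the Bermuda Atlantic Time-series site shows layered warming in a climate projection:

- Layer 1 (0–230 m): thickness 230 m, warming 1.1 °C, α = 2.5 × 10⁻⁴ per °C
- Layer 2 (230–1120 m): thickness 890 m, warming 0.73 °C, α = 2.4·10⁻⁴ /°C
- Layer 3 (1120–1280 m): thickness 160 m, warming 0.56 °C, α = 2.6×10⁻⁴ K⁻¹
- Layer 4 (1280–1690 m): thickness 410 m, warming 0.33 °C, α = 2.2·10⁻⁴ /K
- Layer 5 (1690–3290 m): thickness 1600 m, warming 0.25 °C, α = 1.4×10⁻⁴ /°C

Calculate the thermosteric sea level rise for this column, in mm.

Δh = 328 mm

230 × 2.5×10⁻⁴ × 1.1 = 0.06325 m
Layer 2: 890 × 2.4×10⁻⁴ × 0.73 = 0.155928 m
2.6×10⁻⁴ × 160 × 0.56 = 0.023296 m
Layer 4: 410 × 2.2×10⁻⁴ × 0.33 = 0.029766 m
Layer 5: 0.25 × 1.4×10⁻⁴ × 1600 = 0.05600 m
Δh = 0.06325 + 0.155928 + 0.023296 + 0.029766 + 0.05600 = 0.32824 m ≈ 328 mm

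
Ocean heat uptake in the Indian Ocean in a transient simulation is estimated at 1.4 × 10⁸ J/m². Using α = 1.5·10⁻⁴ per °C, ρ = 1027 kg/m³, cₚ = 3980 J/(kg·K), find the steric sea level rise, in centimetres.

Δh = αQ/(ρcₚ) = 1.5×10⁻⁴ × 1.4×10⁸ / (1027 × 3980) ≈ 0.0051377 m

0.51 cm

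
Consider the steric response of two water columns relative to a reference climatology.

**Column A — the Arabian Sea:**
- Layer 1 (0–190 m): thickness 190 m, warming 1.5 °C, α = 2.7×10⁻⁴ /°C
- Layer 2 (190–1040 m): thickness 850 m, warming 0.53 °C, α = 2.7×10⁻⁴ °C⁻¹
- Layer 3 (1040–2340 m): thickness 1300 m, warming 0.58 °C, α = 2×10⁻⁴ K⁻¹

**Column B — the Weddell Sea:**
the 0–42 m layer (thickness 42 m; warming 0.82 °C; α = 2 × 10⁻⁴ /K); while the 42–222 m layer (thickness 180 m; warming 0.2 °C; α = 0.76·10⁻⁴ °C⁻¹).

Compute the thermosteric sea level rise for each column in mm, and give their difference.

Δh_A ≈ 349 mm, Δh_B ≈ 9.62 mm; difference ≈ 340 mm

A 1.5 × 2.7×10⁻⁴ × 190 = 0.07695 m
A 190–1040 m: 0.53 × 2.7×10⁻⁴ × 850 = 0.121635 m
A 1040–2340 m: 2×10⁻⁴ × 1300 × 0.58 = 0.15080 m
A total: 0.349385 m
B Layer 1: 0.82 × 2×10⁻⁴ × 42 = 0.006888 m
B Layer 2: 0.2 × 0.76×10⁻⁴ × 180 = 0.002736 m
B total: 0.009624 m
Difference: 0.349385 − 0.009624 = 0.339761 m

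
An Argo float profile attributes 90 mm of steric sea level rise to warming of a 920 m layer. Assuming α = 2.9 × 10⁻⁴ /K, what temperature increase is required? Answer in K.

ΔT = Δh/(αH) = 0.09 / (2.9×10⁻⁴ × 920) ≈ 0.3373 K

ΔT ≈ 0.337 K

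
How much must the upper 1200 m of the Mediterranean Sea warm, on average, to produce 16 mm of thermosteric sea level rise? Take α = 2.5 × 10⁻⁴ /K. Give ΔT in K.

about 0.0533 K

ΔT = Δh/(αH) = 0.016 / (2.5×10⁻⁴ × 1200) ≈ 0.05333 K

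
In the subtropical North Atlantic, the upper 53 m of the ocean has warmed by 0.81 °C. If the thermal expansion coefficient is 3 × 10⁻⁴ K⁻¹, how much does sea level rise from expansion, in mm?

Δh = αΔT·H = 3×10⁻⁴ × 0.81 × 53 = 0.012879 m

about 13 mm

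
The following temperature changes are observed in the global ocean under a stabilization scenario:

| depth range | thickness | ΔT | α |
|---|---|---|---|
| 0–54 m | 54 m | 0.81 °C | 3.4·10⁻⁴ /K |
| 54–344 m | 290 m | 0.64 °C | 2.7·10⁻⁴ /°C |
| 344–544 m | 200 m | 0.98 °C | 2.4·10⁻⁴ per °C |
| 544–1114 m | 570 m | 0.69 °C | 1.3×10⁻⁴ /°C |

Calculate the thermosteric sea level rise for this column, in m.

0–54 m: 54 × 0.81 × 3.4×10⁻⁴ = 0.0148716 m
Layer 2: 0.64 × 2.7×10⁻⁴ × 290 = 0.050112 m
0.98 × 2.4×10⁻⁴ × 200 = 0.04704 m
0.69 × 1.3×10⁻⁴ × 570 = 0.051129 m
Δh = 0.0148716 + 0.050112 + 0.04704 + 0.051129 = 0.1631526 m

0.163 m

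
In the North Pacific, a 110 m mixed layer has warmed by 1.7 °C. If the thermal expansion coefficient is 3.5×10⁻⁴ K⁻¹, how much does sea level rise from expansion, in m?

Δh = αΔT·H = 3.5×10⁻⁴ × 1.7 × 110 = 0.06545 m

0.0655 m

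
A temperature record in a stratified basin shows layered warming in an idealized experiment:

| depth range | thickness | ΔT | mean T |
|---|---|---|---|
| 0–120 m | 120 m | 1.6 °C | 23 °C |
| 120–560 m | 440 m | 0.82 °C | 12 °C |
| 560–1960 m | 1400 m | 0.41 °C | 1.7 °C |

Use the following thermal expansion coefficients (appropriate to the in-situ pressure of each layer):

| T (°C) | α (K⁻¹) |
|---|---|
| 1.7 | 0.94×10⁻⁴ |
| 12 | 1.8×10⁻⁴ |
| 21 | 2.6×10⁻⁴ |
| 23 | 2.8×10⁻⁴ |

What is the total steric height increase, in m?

0.173 m

Layer 1 at 23 °C → α = 2.8×10⁻⁴ K⁻¹
Layer 2 at 12 °C → α = 1.8×10⁻⁴ K⁻¹
Layer 3 at 1.7 °C → α = 0.94×10⁻⁴ K⁻¹
0–120 m: 1.6 × 2.8×10⁻⁴ × 120 = 0.05376 m
0.82 × 1.8×10⁻⁴ × 440 = 0.064944 m
560–1960 m: 1400 × 0.94×10⁻⁴ × 0.41 = 0.053956 m
Δh = 0.05376 + 0.064944 + 0.053956 = 0.17266 m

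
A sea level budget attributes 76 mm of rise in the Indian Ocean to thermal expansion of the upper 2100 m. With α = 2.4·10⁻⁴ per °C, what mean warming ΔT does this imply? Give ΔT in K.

about 0.15 K

ΔT = Δh/(αH) = 0.076 / (2.4×10⁻⁴ × 2100) ≈ 0.1508 K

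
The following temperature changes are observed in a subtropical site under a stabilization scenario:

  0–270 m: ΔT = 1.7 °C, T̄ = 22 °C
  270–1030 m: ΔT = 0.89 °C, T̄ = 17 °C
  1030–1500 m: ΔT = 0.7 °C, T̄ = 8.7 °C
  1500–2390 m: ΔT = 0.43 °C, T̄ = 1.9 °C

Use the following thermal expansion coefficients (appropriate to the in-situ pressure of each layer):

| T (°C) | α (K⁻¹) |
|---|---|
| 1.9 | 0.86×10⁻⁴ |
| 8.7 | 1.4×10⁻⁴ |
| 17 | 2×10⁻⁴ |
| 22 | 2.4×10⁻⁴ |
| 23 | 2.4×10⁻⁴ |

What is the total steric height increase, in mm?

about 320 mm

Layer 1 at 22 °C → α = 2.4×10⁻⁴ K⁻¹
Layer 2 at 17 °C → α = 2×10⁻⁴ K⁻¹
Layer 3 at 8.7 °C → α = 1.4×10⁻⁴ K⁻¹
Layer 4 at 1.9 °C → α = 0.86×10⁻⁴ K⁻¹
0–270 m: 1.7 × 2.4×10⁻⁴ × 270 = 0.11016 m
760 × 0.89 × 2×10⁻⁴ = 0.13528 m
1030–1500 m: 0.7 × 470 × 1.4×10⁻⁴ = 0.04606 m
1500–2390 m: 0.43 × 0.86×10⁻⁴ × 890 = 0.0329122 m
Δh = 0.11016 + 0.13528 + 0.04606 + 0.0329122 = 0.3244122 m ≈ 320 mm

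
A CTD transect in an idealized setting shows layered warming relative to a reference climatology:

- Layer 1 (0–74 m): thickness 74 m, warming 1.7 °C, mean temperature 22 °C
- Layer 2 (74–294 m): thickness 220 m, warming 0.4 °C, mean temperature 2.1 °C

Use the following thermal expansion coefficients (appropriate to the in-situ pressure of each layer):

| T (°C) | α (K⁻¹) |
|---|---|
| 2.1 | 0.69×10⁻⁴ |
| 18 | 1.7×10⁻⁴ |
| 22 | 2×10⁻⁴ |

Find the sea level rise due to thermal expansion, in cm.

3.12 cm of thermosteric rise

Layer 1 at 22 °C → α = 2×10⁻⁴ K⁻¹
Layer 2 at 2.1 °C → α = 0.69×10⁻⁴ K⁻¹
Layer 1: 2×10⁻⁴ × 74 × 1.7 = 0.02516 m
220 × 0.69×10⁻⁴ × 0.4 = 0.006072 m
Δh = 0.02516 + 0.006072 = 0.031232 m ≈ 3.12 cm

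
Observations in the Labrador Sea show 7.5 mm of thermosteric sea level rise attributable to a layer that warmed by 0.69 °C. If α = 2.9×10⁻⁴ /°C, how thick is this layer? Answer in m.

H = Δh/(αΔT) = 0.0075 / (2.9×10⁻⁴ × 0.69) ≈ 37.48 m

H ≈ 37.5 m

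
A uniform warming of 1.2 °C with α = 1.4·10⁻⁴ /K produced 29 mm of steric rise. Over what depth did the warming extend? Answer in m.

H = Δh/(αΔT) = 0.029 / (1.4×10⁻⁴ × 1.2) ≈ 172.6 m

about 173 m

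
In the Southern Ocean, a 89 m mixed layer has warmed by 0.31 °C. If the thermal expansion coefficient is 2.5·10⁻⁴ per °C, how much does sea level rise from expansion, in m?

about 0.00690 m

Δh = αΔT·H = 2.5×10⁻⁴ × 0.31 × 89 = 0.0068975 m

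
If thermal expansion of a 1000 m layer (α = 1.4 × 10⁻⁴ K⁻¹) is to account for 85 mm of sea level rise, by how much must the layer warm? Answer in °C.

0.607 °C

ΔT = Δh/(αH) = 0.085 / (1.4×10⁻⁴ × 1000) ≈ 0.6071 °C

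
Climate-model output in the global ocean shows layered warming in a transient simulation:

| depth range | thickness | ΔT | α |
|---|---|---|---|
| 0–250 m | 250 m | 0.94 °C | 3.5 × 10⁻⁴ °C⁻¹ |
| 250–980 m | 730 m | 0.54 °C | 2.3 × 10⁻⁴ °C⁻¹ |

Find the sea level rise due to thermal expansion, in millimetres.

Layer 1: 250 × 0.94 × 3.5×10⁻⁴ = 0.08225 m
Layer 2: 0.54 × 730 × 2.3×10⁻⁴ = 0.090666 m
Δh = 0.08225 + 0.090666 = 0.172916 m ≈ 173 mm

173 mm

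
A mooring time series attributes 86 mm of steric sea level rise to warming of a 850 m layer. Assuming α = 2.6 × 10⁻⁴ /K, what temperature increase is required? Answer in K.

0.389 K

ΔT = Δh/(αH) = 0.086 / (2.6×10⁻⁴ × 850) ≈ 0.3891 K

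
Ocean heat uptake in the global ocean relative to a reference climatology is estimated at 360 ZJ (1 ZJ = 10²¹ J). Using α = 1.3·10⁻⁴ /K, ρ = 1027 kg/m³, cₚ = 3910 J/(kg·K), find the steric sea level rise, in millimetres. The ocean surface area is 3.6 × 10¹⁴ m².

Δh ≈ 32.4 mm

Per unit area: Q = 360×10²¹ / (3.6×10¹⁴) = 1×10⁹ J/m²
Δh = αQ/(ρcₚ) = 1.3×10⁻⁴ × 1×10⁹ / (1027 × 3910) ≈ 0.032374 m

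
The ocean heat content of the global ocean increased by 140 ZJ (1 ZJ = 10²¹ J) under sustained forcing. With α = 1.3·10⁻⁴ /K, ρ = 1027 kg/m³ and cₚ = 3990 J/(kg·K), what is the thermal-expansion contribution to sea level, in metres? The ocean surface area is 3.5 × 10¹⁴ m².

Per unit area: Q = 140×10²¹ / (3.5×10¹⁴) = 4×10⁸ J/m²
Δh = αQ/(ρcₚ) = 1.3×10⁻⁴ × 4×10⁸ / (1027 × 3990) ≈ 0.01269 m

0.0127 m of thermosteric rise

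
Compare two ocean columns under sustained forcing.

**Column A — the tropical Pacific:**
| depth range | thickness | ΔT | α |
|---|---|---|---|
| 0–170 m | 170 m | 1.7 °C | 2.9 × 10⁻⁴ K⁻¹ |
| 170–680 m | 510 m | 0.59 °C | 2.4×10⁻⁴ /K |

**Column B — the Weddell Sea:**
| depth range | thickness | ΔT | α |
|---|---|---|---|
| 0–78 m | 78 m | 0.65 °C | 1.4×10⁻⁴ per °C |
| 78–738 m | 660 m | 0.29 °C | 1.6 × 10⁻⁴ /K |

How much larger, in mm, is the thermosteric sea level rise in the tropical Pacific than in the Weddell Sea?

A 1.7 × 2.9×10⁻⁴ × 170 = 0.08381 m
A 170–680 m: 0.59 × 510 × 2.4×10⁻⁴ = 0.072216 m
A total: 0.156026 m
B Layer 1: 1.4×10⁻⁴ × 0.65 × 78 = 0.007098 m
B 660 × 1.6×10⁻⁴ × 0.29 = 0.030624 m
B total: 0.037722 m
Difference: 0.156026 − 0.037722 = 0.118304 m

118 mm larger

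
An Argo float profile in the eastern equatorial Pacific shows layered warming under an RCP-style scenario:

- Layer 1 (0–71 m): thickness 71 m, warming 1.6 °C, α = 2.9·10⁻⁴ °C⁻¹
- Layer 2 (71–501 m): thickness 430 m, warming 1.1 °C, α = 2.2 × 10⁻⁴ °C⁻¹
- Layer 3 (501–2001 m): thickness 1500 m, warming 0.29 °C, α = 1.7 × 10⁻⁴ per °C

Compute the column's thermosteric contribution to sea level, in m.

0.211 m

0–71 m: 1.6 × 71 × 2.9×10⁻⁴ = 0.032944 m
1.1 × 430 × 2.2×10⁻⁴ = 0.10406 m
501–2001 m: 1.7×10⁻⁴ × 0.29 × 1500 = 0.07395 m
Δh = 0.032944 + 0.10406 + 0.07395 = 0.210954 m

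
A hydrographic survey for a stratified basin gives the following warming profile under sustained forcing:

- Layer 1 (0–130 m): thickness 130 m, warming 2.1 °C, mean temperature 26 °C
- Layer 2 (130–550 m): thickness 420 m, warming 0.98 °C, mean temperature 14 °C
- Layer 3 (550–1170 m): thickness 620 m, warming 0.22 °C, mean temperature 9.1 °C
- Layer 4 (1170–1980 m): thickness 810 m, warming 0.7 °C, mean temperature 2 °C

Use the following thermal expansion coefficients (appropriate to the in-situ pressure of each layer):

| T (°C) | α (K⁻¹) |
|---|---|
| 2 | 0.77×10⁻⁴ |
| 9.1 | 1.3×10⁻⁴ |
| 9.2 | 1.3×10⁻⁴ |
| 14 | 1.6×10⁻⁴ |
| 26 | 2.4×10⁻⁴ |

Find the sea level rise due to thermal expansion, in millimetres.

about 193 mm

Layer 1 at 26 °C → α = 2.4×10⁻⁴ K⁻¹
Layer 2 at 14 °C → α = 1.6×10⁻⁴ K⁻¹
Layer 3 at 9.1 °C → α = 1.3×10⁻⁴ K⁻¹
Layer 4 at 2 °C → α = 0.77×10⁻⁴ K⁻¹
0–130 m: 2.4×10⁻⁴ × 2.1 × 130 = 0.06552 m
1.6×10⁻⁴ × 420 × 0.98 = 0.065856 m
Layer 3: 0.22 × 1.3×10⁻⁴ × 620 = 0.017732 m
810 × 0.77×10⁻⁴ × 0.7 = 0.043659 m
Δh = 0.06552 + 0.065856 + 0.017732 + 0.043659 = 0.192767 m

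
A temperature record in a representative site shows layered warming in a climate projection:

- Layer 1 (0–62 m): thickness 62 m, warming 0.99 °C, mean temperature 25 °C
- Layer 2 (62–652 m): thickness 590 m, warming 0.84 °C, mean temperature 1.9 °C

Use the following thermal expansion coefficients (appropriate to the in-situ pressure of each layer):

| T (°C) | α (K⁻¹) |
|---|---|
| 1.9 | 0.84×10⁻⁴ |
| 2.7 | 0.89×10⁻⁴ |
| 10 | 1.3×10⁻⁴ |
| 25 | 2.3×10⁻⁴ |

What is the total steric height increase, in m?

Δh = 0.0557 m

Layer 1 at 25 °C → α = 2.3×10⁻⁴ K⁻¹
Layer 2 at 1.9 °C → α = 0.84×10⁻⁴ K⁻¹
0.99 × 62 × 2.3×10⁻⁴ = 0.0141174 m
590 × 0.84×10⁻⁴ × 0.84 = 0.0416304 m
Δh = 0.0141174 + 0.0416304 = 0.0557478 m ≈ 0.0557 m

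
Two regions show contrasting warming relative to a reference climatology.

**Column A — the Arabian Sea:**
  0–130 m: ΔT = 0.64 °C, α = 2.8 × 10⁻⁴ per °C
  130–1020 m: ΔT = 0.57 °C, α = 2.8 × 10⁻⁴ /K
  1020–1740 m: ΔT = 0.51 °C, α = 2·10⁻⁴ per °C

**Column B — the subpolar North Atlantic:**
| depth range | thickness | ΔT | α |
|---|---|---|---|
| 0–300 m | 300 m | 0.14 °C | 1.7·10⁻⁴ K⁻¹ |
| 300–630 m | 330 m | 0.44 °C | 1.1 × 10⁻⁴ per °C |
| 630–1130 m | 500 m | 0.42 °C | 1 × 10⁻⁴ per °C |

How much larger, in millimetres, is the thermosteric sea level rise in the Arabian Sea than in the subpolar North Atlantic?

A 0.64 × 2.8×10⁻⁴ × 130 = 0.023296 m
A 130–1020 m: 890 × 0.57 × 2.8×10⁻⁴ = 0.142044 m
A 2×10⁻⁴ × 720 × 0.51 = 0.07344 m
A total: 0.23878 m
B 0–300 m: 0.14 × 300 × 1.7×10⁻⁴ = 0.00714 m
B 300–630 m: 0.44 × 330 × 1.1×10⁻⁴ = 0.015972 m
B 630–1130 m: 0.42 × 1×10⁻⁴ × 500 = 0.02100 m
B total: 0.044112 m
Difference: 0.23878 − 0.044112 = 0.194668 m

190 mm larger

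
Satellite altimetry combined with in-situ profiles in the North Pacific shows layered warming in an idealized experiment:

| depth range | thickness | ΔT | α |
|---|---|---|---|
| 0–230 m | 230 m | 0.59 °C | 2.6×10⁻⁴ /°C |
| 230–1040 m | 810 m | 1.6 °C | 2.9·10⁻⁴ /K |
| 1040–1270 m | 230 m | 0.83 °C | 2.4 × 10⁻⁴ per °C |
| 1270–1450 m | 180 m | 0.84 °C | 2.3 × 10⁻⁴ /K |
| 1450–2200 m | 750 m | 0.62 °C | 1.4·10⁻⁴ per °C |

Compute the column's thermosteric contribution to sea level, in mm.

Layer 1: 0.59 × 2.6×10⁻⁴ × 230 = 0.035282 m
Layer 2: 2.9×10⁻⁴ × 1.6 × 810 = 0.37584 m
Layer 3: 0.83 × 2.4×10⁻⁴ × 230 = 0.045816 m
1270–1450 m: 0.84 × 180 × 2.3×10⁻⁴ = 0.034776 m
0.62 × 750 × 1.4×10⁻⁴ = 0.06510 m
Δh = 0.035282 + 0.37584 + 0.045816 + 0.034776 + 0.06510 = 0.556814 m

557 mm of thermosteric rise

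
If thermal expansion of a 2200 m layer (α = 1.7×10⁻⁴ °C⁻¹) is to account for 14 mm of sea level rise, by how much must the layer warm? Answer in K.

ΔT = Δh/(αH) = 0.014 / (1.7×10⁻⁴ × 2200) ≈ 0.03743 K

ΔT ≈ 0.0374 K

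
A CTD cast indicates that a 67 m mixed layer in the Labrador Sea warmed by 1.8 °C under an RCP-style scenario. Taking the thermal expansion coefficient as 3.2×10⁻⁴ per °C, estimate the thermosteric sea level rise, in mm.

Δh = αΔT·H = 3.2×10⁻⁴ × 1.8 × 67 = 0.038592 m

Δh = 39 mm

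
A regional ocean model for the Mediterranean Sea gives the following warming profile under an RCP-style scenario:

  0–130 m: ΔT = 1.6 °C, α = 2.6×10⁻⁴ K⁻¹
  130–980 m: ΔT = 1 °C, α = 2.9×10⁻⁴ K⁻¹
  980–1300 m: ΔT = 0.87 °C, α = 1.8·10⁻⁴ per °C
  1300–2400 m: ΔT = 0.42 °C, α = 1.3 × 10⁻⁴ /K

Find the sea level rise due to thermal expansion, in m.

Δh = 0.41 m

1.6 × 130 × 2.6×10⁻⁴ = 0.05408 m
850 × 2.9×10⁻⁴ × 1 = 0.24650 m
Layer 3: 1.8×10⁻⁴ × 0.87 × 320 = 0.050112 m
Layer 4: 1100 × 1.3×10⁻⁴ × 0.42 = 0.06006 m
Δh = 0.05408 + 0.24650 + 0.050112 + 0.06006 = 0.410752 m ≈ 0.41 m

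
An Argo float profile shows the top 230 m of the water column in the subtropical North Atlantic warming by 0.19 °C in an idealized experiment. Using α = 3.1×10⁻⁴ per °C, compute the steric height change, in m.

Δh = αΔT·H = 3.1×10⁻⁴ × 0.19 × 230 = 0.013547 m

0.0135 m of thermosteric rise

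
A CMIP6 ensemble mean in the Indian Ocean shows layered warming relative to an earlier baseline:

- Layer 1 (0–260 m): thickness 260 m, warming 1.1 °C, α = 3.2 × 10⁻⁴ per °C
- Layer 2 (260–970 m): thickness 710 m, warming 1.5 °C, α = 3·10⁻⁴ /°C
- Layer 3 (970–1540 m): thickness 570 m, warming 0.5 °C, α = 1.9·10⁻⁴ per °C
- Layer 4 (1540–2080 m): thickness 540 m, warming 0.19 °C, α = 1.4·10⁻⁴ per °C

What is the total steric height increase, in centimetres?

48.0 cm

Layer 1: 3.2×10⁻⁴ × 1.1 × 260 = 0.09152 m
Layer 2: 1.5 × 3×10⁻⁴ × 710 = 0.31950 m
970–1540 m: 1.9×10⁻⁴ × 570 × 0.5 = 0.05415 m
540 × 1.4×10⁻⁴ × 0.19 = 0.014364 m
Δh = 0.09152 + 0.31950 + 0.05415 + 0.014364 = 0.479534 m ≈ 48.0 cm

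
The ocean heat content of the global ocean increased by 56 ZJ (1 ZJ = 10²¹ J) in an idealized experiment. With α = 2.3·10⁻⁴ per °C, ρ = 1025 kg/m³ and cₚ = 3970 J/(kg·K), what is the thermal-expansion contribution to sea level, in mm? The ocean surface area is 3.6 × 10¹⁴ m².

8.79 mm

Per unit area: Q = 56×10²¹ / (3.6×10¹⁴) ≈ 1.556×10⁸ J/m²
Δh = αQ/(ρcₚ) = 2.3×10⁻⁴ × 1.556×10⁸ / (1025 × 3970) ≈ 0.0087947 m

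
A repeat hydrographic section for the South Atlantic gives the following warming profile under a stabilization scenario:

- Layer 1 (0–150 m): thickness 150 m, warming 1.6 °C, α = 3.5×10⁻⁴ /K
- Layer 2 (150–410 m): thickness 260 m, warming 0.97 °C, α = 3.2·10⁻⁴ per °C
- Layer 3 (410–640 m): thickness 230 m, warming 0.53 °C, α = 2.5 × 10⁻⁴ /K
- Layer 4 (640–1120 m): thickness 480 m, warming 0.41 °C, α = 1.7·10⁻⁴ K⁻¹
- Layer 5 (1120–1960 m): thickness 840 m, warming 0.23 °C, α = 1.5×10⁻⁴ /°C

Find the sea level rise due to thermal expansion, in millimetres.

Δh = 258 mm

0–150 m: 150 × 1.6 × 3.5×10⁻⁴ = 0.08400 m
150–410 m: 0.97 × 3.2×10⁻⁴ × 260 = 0.080704 m
410–640 m: 0.53 × 2.5×10⁻⁴ × 230 = 0.030475 m
640–1120 m: 480 × 0.41 × 1.7×10⁻⁴ = 0.033456 m
1120–1960 m: 0.23 × 1.5×10⁻⁴ × 840 = 0.02898 m
Δh = 0.08400 + 0.080704 + 0.030475 + 0.033456 + 0.02898 = 0.257615 m ≈ 258 mm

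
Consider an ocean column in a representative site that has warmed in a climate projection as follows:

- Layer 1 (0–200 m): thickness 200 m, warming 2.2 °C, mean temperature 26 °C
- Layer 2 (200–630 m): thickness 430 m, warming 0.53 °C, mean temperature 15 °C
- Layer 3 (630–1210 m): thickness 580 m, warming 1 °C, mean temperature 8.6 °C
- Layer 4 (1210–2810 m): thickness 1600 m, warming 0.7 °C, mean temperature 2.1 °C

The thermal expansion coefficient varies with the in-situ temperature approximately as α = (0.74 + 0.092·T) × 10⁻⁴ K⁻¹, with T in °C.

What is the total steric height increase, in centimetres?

Layer 1: α = (0.74 + 0.092×26)×10⁻⁴ = 3.132×10⁻⁴ K⁻¹
Layer 2: α = (0.74 + 0.092×15)×10⁻⁴ = 2.12×10⁻⁴ K⁻¹
Layer 3: α = (0.74 + 0.092×8.6)×10⁻⁴ = 1.5312×10⁻⁴ K⁻¹
Layer 4: α = (0.74 + 0.092×2.1)×10⁻⁴ = 0.9332×10⁻⁴ K⁻¹
0–200 m: 200 × 3.132×10⁻⁴ × 2.2 = 0.137808 m
2.12×10⁻⁴ × 430 × 0.53 = 0.0483148 m
580 × 1.5312×10⁻⁴ × 1 = 0.0888096 m
Layer 4: 0.7 × 1600 × 0.9332×10⁻⁴ = 0.1045184 m
Δh = 0.137808 + 0.0483148 + 0.0888096 + 0.1045184 = 0.3794508 m

37.9 cm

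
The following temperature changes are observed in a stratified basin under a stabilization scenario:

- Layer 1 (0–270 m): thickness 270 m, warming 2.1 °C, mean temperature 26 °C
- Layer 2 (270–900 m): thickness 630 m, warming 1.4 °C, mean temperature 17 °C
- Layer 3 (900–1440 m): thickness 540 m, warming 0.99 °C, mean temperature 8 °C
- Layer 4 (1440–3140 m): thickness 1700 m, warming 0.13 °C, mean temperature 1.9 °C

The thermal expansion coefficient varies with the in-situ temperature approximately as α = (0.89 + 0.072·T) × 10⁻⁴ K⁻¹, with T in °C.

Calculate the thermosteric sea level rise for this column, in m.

Layer 1: α = (0.89 + 0.072×26)×10⁻⁴ = 2.762×10⁻⁴ K⁻¹
Layer 2: α = (0.89 + 0.072×17)×10⁻⁴ = 2.114×10⁻⁴ K⁻¹
Layer 3: α = (0.89 + 0.072×8)×10⁻⁴ = 1.466×10⁻⁴ K⁻¹
Layer 4: α = (0.89 + 0.072×1.9)×10⁻⁴ = 1.0268×10⁻⁴ K⁻¹
0–270 m: 270 × 2.1 × 2.762×10⁻⁴ = 0.1566054 m
Layer 2: 1.4 × 2.114×10⁻⁴ × 630 = 0.1864548 m
900–1440 m: 1.466×10⁻⁴ × 0.99 × 540 = 0.07837236 m
0.13 × 1700 × 1.0268×10⁻⁴ = 0.02269228 m
Δh = 0.1566054 + 0.1864548 + 0.07837236 + 0.02269228 = 0.44412484 m

Δh = 0.444 m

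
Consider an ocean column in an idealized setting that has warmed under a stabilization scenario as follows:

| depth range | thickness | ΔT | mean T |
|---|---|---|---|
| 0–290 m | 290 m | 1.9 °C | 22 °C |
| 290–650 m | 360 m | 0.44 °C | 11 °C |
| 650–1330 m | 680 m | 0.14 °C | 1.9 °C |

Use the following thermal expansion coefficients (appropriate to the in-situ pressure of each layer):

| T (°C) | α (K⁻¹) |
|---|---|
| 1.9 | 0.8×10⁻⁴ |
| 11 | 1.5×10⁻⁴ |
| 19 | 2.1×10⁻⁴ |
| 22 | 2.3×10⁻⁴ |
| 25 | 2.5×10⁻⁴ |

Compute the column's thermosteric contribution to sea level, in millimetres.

Δh = 160 mm

Layer 1 at 22 °C → α = 2.3×10⁻⁴ K⁻¹
Layer 2 at 11 °C → α = 1.5×10⁻⁴ K⁻¹
Layer 3 at 1.9 °C → α = 0.8×10⁻⁴ K⁻¹
0–290 m: 290 × 2.3×10⁻⁴ × 1.9 = 0.12673 m
290–650 m: 360 × 0.44 × 1.5×10⁻⁴ = 0.02376 m
650–1330 m: 0.8×10⁻⁴ × 0.14 × 680 = 0.007616 m
Δh = 0.12673 + 0.02376 + 0.007616 = 0.158106 m ≈ 160 mm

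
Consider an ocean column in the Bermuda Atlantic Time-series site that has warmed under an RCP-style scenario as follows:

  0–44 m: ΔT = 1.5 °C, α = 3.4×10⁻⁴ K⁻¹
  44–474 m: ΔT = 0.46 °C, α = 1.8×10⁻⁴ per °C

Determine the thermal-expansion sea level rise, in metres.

0.0580 m of thermosteric rise

Layer 1: 3.4×10⁻⁴ × 1.5 × 44 = 0.02244 m
0.46 × 1.8×10⁻⁴ × 430 = 0.035604 m
Δh = 0.02244 + 0.035604 = 0.058044 m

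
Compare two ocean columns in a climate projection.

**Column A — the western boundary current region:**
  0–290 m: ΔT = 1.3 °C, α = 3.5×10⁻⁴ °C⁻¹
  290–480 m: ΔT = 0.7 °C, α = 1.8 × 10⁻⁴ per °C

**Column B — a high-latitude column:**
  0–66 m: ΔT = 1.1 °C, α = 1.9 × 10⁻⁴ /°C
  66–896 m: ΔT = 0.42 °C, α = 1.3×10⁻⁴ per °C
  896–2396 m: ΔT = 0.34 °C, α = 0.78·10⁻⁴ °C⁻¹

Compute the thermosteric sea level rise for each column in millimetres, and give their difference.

Δh_A ≈ 156 mm, Δh_B ≈ 98.9 mm; difference ≈ 57.0 mm

A 3.5×10⁻⁴ × 290 × 1.3 = 0.13195 m
A Layer 2: 1.8×10⁻⁴ × 190 × 0.7 = 0.02394 m
A total: 0.15589 m
B 0–66 m: 1.1 × 66 × 1.9×10⁻⁴ = 0.013794 m
B Layer 2: 1.3×10⁻⁴ × 0.42 × 830 = 0.045318 m
B 896–2396 m: 1500 × 0.34 × 0.78×10⁻⁴ = 0.03978 m
B total: 0.098892 m
Difference: 0.15589 − 0.098892 = 0.056998 m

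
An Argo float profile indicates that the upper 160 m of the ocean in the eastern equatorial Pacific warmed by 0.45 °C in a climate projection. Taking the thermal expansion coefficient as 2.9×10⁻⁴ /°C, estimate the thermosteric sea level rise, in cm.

Δh = αΔT·H = 2.9×10⁻⁴ × 0.45 × 160 = 0.02088 m

2.1 cm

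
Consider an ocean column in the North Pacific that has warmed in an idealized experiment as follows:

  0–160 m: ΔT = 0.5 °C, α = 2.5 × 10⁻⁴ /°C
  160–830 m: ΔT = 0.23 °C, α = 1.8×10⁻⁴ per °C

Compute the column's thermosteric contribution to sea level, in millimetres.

Δh ≈ 47.7 mm

Layer 1: 160 × 2.5×10⁻⁴ × 0.5 = 0.02000 m
Layer 2: 0.23 × 670 × 1.8×10⁻⁴ = 0.027738 m
Δh = 0.02000 + 0.027738 = 0.047738 m ≈ 47.7 mm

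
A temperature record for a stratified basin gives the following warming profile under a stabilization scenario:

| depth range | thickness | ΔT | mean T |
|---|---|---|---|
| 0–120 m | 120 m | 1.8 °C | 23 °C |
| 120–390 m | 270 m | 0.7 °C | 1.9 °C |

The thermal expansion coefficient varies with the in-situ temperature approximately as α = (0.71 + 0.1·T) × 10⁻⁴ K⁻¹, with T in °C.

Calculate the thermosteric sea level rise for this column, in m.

Layer 1: α = (0.71 + 0.1×23)×10⁻⁴ = 3.01×10⁻⁴ K⁻¹
Layer 2: α = (0.71 + 0.1×1.9)×10⁻⁴ = 0.9×10⁻⁴ K⁻¹
0–120 m: 1.8 × 120 × 3.01×10⁻⁴ = 0.065016 m
Layer 2: 270 × 0.9×10⁻⁴ × 0.7 = 0.01701 m
Δh = 0.065016 + 0.01701 = 0.082026 m ≈ 0.0820 m

0.0820 m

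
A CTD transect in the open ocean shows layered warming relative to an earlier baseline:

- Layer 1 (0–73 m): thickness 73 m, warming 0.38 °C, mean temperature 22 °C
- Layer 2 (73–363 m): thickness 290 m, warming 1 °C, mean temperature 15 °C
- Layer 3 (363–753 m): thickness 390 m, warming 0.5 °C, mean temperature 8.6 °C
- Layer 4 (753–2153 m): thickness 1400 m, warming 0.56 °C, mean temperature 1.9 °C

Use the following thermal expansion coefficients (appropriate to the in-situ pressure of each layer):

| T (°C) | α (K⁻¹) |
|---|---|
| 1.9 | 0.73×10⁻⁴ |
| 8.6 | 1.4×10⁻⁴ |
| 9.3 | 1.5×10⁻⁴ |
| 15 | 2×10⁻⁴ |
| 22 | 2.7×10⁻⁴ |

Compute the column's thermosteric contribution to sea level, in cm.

Layer 1 at 22 °C → α = 2.7×10⁻⁴ K⁻¹
Layer 2 at 15 °C → α = 2×10⁻⁴ K⁻¹
Layer 3 at 8.6 °C → α = 1.4×10⁻⁴ K⁻¹
Layer 4 at 1.9 °C → α = 0.73×10⁻⁴ K⁻¹
0–73 m: 73 × 2.7×10⁻⁴ × 0.38 = 0.0074898 m
1 × 2×10⁻⁴ × 290 = 0.05800 m
1.4×10⁻⁴ × 390 × 0.5 = 0.02730 m
Layer 4: 1400 × 0.73×10⁻⁴ × 0.56 = 0.057232 m
Δh = 0.0074898 + 0.05800 + 0.02730 + 0.057232 = 0.1500218 m

Δh = 15.0 cm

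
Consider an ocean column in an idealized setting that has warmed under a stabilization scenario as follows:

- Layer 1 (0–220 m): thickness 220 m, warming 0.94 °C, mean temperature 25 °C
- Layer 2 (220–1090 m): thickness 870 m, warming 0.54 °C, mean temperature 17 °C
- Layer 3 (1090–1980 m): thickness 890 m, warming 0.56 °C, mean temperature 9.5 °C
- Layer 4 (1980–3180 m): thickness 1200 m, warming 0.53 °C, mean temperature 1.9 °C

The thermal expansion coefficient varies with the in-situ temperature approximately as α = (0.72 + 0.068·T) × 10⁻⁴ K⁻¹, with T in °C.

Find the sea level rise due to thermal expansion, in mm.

Layer 1: α = (0.72 + 0.068×25)×10⁻⁴ = 2.42×10⁻⁴ K⁻¹
Layer 2: α = (0.72 + 0.068×17)×10⁻⁴ = 1.876×10⁻⁴ K⁻¹
Layer 3: α = (0.72 + 0.068×9.5)×10⁻⁴ = 1.366×10⁻⁴ K⁻¹
Layer 4: α = (0.72 + 0.068×1.9)×10⁻⁴ = 0.8492×10⁻⁴ K⁻¹
0–220 m: 2.42×10⁻⁴ × 220 × 0.94 = 0.0500456 m
1.876×10⁻⁴ × 0.54 × 870 = 0.08813448 m
Layer 3: 1.366×10⁻⁴ × 890 × 0.56 = 0.06808144 m
1200 × 0.53 × 0.8492×10⁻⁴ = 0.05400912 m
Δh = 0.0500456 + 0.08813448 + 0.06808144 + 0.05400912 = 0.26027064 m ≈ 260 mm

Δh = 260 mm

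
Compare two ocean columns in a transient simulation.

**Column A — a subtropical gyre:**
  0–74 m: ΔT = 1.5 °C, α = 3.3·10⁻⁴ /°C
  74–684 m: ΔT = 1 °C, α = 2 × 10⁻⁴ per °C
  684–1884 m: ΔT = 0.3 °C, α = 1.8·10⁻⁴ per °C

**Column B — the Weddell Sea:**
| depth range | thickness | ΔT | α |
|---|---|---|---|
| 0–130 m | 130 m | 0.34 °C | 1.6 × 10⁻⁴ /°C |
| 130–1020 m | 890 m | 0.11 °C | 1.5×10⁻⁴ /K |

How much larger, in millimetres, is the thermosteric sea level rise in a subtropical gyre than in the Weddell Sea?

A 74 × 1.5 × 3.3×10⁻⁴ = 0.03663 m
A 2×10⁻⁴ × 1 × 610 = 0.12200 m
A 684–1884 m: 0.3 × 1.8×10⁻⁴ × 1200 = 0.06480 m
A total: 0.22343 m
B 0–130 m: 130 × 0.34 × 1.6×10⁻⁴ = 0.007072 m
B Layer 2: 890 × 1.5×10⁻⁴ × 0.11 = 0.014685 m
B total: 0.021757 m
Difference: 0.22343 − 0.021757 = 0.201673 m

202 mm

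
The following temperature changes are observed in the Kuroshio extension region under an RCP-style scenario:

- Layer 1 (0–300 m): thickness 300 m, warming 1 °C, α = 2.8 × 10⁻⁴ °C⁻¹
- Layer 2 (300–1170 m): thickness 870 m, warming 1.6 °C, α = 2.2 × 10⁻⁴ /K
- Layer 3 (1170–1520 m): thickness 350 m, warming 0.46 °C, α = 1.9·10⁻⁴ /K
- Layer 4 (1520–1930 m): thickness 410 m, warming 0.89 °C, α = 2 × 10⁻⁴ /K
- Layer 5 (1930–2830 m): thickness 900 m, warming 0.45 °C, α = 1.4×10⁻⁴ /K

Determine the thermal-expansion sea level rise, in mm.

1 × 2.8×10⁻⁴ × 300 = 0.08400 m
870 × 2.2×10⁻⁴ × 1.6 = 0.30624 m
0.46 × 1.9×10⁻⁴ × 350 = 0.03059 m
1520–1930 m: 410 × 2×10⁻⁴ × 0.89 = 0.07298 m
Layer 5: 900 × 1.4×10⁻⁴ × 0.45 = 0.05670 m
Δh = 0.08400 + 0.30624 + 0.03059 + 0.07298 + 0.05670 = 0.55051 m

550 mm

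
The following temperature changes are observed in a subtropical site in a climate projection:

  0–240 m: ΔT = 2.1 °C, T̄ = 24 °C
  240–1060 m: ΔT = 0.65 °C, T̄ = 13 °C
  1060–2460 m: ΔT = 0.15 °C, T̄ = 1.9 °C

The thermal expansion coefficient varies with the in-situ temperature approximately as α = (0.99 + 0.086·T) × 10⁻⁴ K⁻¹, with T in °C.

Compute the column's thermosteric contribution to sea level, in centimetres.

Layer 1: α = (0.99 + 0.086×24)×10⁻⁴ = 3.054×10⁻⁴ K⁻¹
Layer 2: α = (0.99 + 0.086×13)×10⁻⁴ = 2.108×10⁻⁴ K⁻¹
Layer 3: α = (0.99 + 0.086×1.9)×10⁻⁴ = 1.1534×10⁻⁴ K⁻¹
Layer 1: 3.054×10⁻⁴ × 240 × 2.1 = 0.1539216 m
2.108×10⁻⁴ × 0.65 × 820 = 0.1123564 m
1400 × 1.1534×10⁻⁴ × 0.15 = 0.0242214 m
Δh = 0.1539216 + 0.1123564 + 0.0242214 = 0.2904994 m

about 29.0 cm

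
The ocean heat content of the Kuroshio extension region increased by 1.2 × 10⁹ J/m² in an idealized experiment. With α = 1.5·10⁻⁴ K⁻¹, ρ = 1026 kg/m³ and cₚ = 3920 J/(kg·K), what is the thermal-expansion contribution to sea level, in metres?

Δh = αQ/(ρcₚ) = 1.5×10⁻⁴ × 1.2×10⁹ / (1026 × 3920) ≈ 0.044755 m

Δh ≈ 0.0448 m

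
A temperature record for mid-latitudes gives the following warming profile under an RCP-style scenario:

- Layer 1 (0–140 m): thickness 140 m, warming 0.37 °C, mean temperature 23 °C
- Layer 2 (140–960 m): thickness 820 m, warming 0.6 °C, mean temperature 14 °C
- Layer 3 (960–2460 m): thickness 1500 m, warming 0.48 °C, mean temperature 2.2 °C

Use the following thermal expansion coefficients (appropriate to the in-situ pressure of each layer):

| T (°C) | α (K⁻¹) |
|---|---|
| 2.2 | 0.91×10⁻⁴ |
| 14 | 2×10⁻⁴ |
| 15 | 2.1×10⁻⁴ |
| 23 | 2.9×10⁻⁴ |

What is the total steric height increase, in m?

0.18 m of thermosteric rise

Layer 1 at 23 °C → α = 2.9×10⁻⁴ K⁻¹
Layer 2 at 14 °C → α = 2×10⁻⁴ K⁻¹
Layer 3 at 2.2 °C → α = 0.91×10⁻⁴ K⁻¹
0–140 m: 2.9×10⁻⁴ × 140 × 0.37 = 0.015022 m
0.6 × 2×10⁻⁴ × 820 = 0.09840 m
960–2460 m: 0.91×10⁻⁴ × 1500 × 0.48 = 0.06552 m
Δh = 0.015022 + 0.09840 + 0.06552 = 0.178942 m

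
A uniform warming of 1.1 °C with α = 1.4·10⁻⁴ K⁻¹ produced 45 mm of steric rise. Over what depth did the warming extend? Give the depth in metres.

H ≈ 290 m

H = Δh/(αΔT) = 0.045 / (1.4×10⁻⁴ × 1.1) ≈ 292.2 m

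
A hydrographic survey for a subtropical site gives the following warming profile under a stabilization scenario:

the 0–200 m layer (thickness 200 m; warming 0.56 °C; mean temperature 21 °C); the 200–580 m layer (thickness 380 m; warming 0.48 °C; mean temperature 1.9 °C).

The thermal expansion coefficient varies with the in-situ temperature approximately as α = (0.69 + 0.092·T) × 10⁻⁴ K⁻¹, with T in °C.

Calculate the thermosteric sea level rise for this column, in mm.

Layer 1: α = (0.69 + 0.092×21)×10⁻⁴ = 2.622×10⁻⁴ K⁻¹
Layer 2: α = (0.69 + 0.092×1.9)×10⁻⁴ = 0.8648×10⁻⁴ K⁻¹
2.622×10⁻⁴ × 0.56 × 200 = 0.0293664 m
Layer 2: 0.8648×10⁻⁴ × 0.48 × 380 = 0.015773952 m
Δh = 0.0293664 + 0.015773952 = 0.045140352 m

Δh = 45.1 mm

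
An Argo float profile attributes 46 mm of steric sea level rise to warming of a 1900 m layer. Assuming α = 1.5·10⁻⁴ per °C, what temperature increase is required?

0.161 °C

ΔT = Δh/(αH) = 0.046 / (1.5×10⁻⁴ × 1900) ≈ 0.1614 °C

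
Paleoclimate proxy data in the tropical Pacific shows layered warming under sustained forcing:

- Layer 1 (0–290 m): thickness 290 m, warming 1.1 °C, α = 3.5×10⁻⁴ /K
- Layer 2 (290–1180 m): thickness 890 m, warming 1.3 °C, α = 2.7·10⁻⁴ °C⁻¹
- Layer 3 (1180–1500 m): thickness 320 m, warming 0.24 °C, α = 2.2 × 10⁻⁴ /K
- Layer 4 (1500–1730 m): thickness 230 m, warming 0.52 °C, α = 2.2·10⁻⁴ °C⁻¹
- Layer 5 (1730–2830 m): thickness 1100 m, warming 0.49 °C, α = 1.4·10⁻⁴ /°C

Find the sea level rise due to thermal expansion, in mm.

0–290 m: 1.1 × 290 × 3.5×10⁻⁴ = 0.11165 m
290–1180 m: 2.7×10⁻⁴ × 1.3 × 890 = 0.31239 m
Layer 3: 0.24 × 320 × 2.2×10⁻⁴ = 0.016896 m
230 × 2.2×10⁻⁴ × 0.52 = 0.026312 m
Layer 5: 0.49 × 1.4×10⁻⁴ × 1100 = 0.07546 m
Δh = 0.11165 + 0.31239 + 0.016896 + 0.026312 + 0.07546 = 0.542708 m ≈ 543 mm

about 543 mm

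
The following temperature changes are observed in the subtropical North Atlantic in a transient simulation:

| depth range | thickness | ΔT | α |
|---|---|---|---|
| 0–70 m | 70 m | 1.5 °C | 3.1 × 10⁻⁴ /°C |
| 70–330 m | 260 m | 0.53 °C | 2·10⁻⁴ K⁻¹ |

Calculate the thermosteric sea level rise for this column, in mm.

1.5 × 3.1×10⁻⁴ × 70 = 0.03255 m
Layer 2: 0.53 × 260 × 2×10⁻⁴ = 0.02756 m
Δh = 0.03255 + 0.02756 = 0.06011 m

60.1 mm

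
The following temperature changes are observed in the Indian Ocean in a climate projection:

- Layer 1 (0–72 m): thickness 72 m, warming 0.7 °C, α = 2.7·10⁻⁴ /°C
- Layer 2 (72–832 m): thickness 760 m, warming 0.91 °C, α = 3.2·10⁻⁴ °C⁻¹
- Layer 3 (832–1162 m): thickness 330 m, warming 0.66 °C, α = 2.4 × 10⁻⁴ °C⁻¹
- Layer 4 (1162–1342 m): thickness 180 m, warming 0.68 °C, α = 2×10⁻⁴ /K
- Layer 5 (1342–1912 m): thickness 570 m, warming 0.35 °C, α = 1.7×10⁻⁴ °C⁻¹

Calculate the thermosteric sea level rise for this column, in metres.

about 0.346 m

Layer 1: 72 × 2.7×10⁻⁴ × 0.7 = 0.013608 m
72–832 m: 760 × 0.91 × 3.2×10⁻⁴ = 0.221312 m
Layer 3: 330 × 0.66 × 2.4×10⁻⁴ = 0.052272 m
Layer 4: 180 × 2×10⁻⁴ × 0.68 = 0.02448 m
1342–1912 m: 570 × 0.35 × 1.7×10⁻⁴ = 0.033915 m
Δh = 0.013608 + 0.221312 + 0.052272 + 0.02448 + 0.033915 = 0.345587 m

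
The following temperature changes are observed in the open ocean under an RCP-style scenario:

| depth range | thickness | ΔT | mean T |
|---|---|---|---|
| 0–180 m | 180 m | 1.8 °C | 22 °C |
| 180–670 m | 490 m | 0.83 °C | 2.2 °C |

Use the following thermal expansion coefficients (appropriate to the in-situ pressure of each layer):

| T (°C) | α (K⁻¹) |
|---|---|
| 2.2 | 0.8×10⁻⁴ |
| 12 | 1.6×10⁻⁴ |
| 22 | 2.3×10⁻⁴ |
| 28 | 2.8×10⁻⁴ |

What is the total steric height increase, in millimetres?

Layer 1 at 22 °C → α = 2.3×10⁻⁴ K⁻¹
Layer 2 at 2.2 °C → α = 0.8×10⁻⁴ K⁻¹
180 × 1.8 × 2.3×10⁻⁴ = 0.07452 m
0.8×10⁻⁴ × 490 × 0.83 = 0.032536 m
Δh = 0.07452 + 0.032536 = 0.107056 m ≈ 107 mm

Δh ≈ 107 mm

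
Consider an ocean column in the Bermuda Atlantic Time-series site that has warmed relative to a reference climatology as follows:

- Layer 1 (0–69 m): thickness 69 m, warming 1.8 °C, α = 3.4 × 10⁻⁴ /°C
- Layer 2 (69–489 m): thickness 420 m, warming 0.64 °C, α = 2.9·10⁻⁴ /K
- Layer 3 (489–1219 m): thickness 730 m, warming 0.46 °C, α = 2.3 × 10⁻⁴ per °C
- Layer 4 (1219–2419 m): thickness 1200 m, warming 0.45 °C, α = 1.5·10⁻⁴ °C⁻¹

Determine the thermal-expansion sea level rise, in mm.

0–69 m: 3.4×10⁻⁴ × 1.8 × 69 = 0.042228 m
420 × 2.9×10⁻⁴ × 0.64 = 0.077952 m
Layer 3: 730 × 0.46 × 2.3×10⁻⁴ = 0.077234 m
Layer 4: 1.5×10⁻⁴ × 0.45 × 1200 = 0.08100 m
Δh = 0.042228 + 0.077952 + 0.077234 + 0.08100 = 0.278414 m ≈ 280 mm

about 280 mm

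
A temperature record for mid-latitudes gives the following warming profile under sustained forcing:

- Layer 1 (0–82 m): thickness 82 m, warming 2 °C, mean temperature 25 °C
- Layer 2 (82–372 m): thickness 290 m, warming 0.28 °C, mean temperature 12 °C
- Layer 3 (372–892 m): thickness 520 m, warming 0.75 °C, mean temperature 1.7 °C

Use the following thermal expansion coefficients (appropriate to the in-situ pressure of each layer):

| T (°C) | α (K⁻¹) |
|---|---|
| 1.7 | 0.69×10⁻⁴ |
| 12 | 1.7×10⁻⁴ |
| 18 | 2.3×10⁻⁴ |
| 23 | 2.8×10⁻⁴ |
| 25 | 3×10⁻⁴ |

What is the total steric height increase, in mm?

Layer 1 at 25 °C → α = 3×10⁻⁴ K⁻¹
Layer 2 at 12 °C → α = 1.7×10⁻⁴ K⁻¹
Layer 3 at 1.7 °C → α = 0.69×10⁻⁴ K⁻¹
3×10⁻⁴ × 2 × 82 = 0.04920 m
82–372 m: 1.7×10⁻⁴ × 0.28 × 290 = 0.013804 m
Layer 3: 520 × 0.75 × 0.69×10⁻⁴ = 0.02691 m
Δh = 0.04920 + 0.013804 + 0.02691 = 0.089914 m ≈ 89.9 mm

about 89.9 mm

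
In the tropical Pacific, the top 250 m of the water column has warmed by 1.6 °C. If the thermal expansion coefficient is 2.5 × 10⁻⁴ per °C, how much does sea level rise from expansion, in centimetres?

Δh = αΔT·H = 2.5×10⁻⁴ × 1.6 × 250 = 0.10000 m

Δh = 10.0 cm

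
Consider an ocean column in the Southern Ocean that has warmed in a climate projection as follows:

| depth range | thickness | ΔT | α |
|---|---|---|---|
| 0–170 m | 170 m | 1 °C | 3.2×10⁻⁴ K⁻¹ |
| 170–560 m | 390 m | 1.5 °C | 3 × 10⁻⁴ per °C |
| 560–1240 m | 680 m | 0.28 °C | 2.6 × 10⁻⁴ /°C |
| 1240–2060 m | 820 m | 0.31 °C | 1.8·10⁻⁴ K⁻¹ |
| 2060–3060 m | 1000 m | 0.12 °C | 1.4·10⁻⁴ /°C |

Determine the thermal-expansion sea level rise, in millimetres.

Δh ≈ 342 mm

Layer 1: 170 × 1 × 3.2×10⁻⁴ = 0.05440 m
170–560 m: 390 × 1.5 × 3×10⁻⁴ = 0.17550 m
680 × 2.6×10⁻⁴ × 0.28 = 0.049504 m
Layer 4: 0.31 × 1.8×10⁻⁴ × 820 = 0.045756 m
1000 × 1.4×10⁻⁴ × 0.12 = 0.01680 m
Δh = 0.05440 + 0.17550 + 0.049504 + 0.045756 + 0.01680 = 0.34196 m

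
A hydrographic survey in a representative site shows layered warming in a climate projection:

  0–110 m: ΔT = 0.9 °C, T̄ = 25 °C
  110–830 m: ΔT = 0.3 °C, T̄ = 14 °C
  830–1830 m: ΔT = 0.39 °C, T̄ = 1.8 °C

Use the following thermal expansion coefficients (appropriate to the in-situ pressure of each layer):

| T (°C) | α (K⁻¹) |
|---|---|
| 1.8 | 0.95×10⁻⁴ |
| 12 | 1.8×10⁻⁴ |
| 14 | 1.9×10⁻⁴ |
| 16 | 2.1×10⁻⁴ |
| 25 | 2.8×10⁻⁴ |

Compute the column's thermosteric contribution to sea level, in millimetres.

about 110 mm

Layer 1 at 25 °C → α = 2.8×10⁻⁴ K⁻¹
Layer 2 at 14 °C → α = 1.9×10⁻⁴ K⁻¹
Layer 3 at 1.8 °C → α = 0.95×10⁻⁴ K⁻¹
Layer 1: 2.8×10⁻⁴ × 0.9 × 110 = 0.02772 m
110–830 m: 0.3 × 720 × 1.9×10⁻⁴ = 0.04104 m
0.95×10⁻⁴ × 1000 × 0.39 = 0.03705 m
Δh = 0.02772 + 0.04104 + 0.03705 = 0.10581 m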